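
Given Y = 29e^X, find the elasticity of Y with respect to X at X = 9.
Elasticity = 9

Elasticity = (dY/dX) · (X/Y)

dY/dX = 29·e^X
At X = 9: dY/dX = 29·e^9, Y = 29·e^9

Elasticity = (29·e^9) · (9 / (29·e^9)) = 9

Interpretation: for a small percentage change in X, the percentage change in Y is approximately 9.00 times as large.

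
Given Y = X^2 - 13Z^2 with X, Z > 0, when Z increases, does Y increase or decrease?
Y decreases

Taking the partial derivative:
∂Y/∂Z = -26Z

∂Y/∂Z = -26Z < 0 (assuming positive values)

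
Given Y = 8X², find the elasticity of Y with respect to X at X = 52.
Elasticity = 2

Elasticity = (dY/dX) · (X/Y)

dY/dX = 16·X
At X = 52: dY/dX = 832, Y = 21632

Elasticity = 832 · (52 / 21632) = 2

Interpretation: for a small percentage change in X, the percentage change in Y is approximately 2.00 times as large.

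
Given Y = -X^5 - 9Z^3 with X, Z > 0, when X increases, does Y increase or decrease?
Y decreases

Taking the partial derivative:
∂Y/∂X = -5X^4

∂Y/∂X = -5X^4 < 0 (assuming positive values)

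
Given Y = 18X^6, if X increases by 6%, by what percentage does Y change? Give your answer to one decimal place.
41.9%

For Y = 18X^6:
If X → X(1 + 0.06)
Then Y → Y · (1 + 0.06)^6
     ≈ Y · 1.4185

Percentage change = ((1 + 0.06)^6 − 1) × 100% ≈ 41.9%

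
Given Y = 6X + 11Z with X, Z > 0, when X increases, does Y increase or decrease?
Y increases

Taking the partial derivative:
∂Y/∂X = 6

∂Y/∂X = 6 > 0 (assuming positive values)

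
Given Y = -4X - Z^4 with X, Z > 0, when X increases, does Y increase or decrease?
Y decreases

Taking the partial derivative:
∂Y/∂X = -4

∂Y/∂X = -4 < 0 (assuming positive values)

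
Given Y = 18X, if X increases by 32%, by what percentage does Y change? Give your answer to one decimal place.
32.0%

For Y = 18X:
If X → X(1 + 0.32)
Then Y → Y · (1 + 0.32)^1
     = Y · 1.3200

Percentage change = ((1 + 0.32)^1 − 1) × 100% = 32.0%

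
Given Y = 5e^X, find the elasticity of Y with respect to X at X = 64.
Elasticity = 64

Elasticity = (dY/dX) · (X/Y)

dY/dX = 5·e^X
At X = 64: dY/dX = 5·e^64, Y = 5·e^64

Elasticity = (5·e^64) · (64 / (5·e^64)) = 64

Interpretation: for a small percentage change in X, the percentage change in Y is approximately 64.00 times as large.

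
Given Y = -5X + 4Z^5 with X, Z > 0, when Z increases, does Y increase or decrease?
Y increases

Taking the partial derivative:
∂Y/∂Z = 20Z^4

∂Y/∂Z = 20Z^4 > 0 (assuming positive values)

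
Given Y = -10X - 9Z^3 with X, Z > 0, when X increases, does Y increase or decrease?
Y decreases

Taking the partial derivative:
∂Y/∂X = -10

∂Y/∂X = -10 < 0 (assuming positive values)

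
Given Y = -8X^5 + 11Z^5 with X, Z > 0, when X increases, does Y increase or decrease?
Y decreases

Taking the partial derivative:
∂Y/∂X = -40X^4

∂Y/∂X = -40X^4 < 0 (assuming positive values)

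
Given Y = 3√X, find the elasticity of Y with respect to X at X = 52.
Elasticity = 1/2

Elasticity = (dY/dX) · (X/Y)

dY/dX = 3/(2·√X)
At X = 52: dY/dX = 3·√13/52, Y = 6·√13

Elasticity = (3·√13/52) · (52 / (6·√13)) = 1/2

Interpretation: for a small percentage change in X, the percentage change in Y is approximately 0.50 times as large.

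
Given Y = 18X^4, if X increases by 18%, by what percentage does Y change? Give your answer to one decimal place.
93.9%

For Y = 18X^4:
If X → X(1 + 0.18)
Then Y → Y · (1 + 0.18)^4
     ≈ Y · 1.9388

Percentage change = ((1 + 0.18)^4 − 1) × 100% ≈ 93.9%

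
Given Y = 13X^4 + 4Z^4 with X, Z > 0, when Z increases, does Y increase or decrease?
Y increases

Taking the partial derivative:
∂Y/∂Z = 16Z^3

∂Y/∂Z = 16Z^3 > 0 (assuming positive values)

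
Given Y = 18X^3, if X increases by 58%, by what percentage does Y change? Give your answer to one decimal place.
294.4%

For Y = 18X^3:
If X → X(1 + 0.58)
Then Y → Y · (1 + 0.58)^3
     ≈ Y · 3.9443

Percentage change = ((1 + 0.58)^3 − 1) × 100% ≈ 294.4%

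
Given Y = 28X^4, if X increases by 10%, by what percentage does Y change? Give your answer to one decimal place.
46.4%

For Y = 28X^4:
If X → X(1 + 0.1)
Then Y → Y · (1 + 0.1)^4
     = Y · 1.4641

Percentage change = ((1 + 0.1)^4 − 1) × 100% ≈ 46.4%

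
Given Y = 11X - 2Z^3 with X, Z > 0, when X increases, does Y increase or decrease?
Y increases

Taking the partial derivative:
∂Y/∂X = 11

∂Y/∂X = 11 > 0 (assuming positive values)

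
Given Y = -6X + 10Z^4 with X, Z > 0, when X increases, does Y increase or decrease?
Y decreases

Taking the partial derivative:
∂Y/∂X = -6

∂Y/∂X = -6 < 0 (assuming positive values)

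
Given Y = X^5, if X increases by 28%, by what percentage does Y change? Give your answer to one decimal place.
243.6%

For Y = X^5:
If X → X(1 + 0.28)
Then Y → Y · (1 + 0.28)^5
     ≈ Y · 3.4360

Percentage change = ((1 + 0.28)^5 − 1) × 100% ≈ 243.6%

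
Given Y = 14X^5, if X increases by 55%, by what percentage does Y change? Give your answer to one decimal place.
794.7%

For Y = 14X^5:
If X → X(1 + 0.55)
Then Y → Y · (1 + 0.55)^5
     ≈ Y · 8.9466

Percentage change = ((1 + 0.55)^5 − 1) × 100% ≈ 794.7%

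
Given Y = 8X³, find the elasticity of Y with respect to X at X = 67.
Elasticity = 3

Elasticity = (dY/dX) · (X/Y)

dY/dX = 24·X²
At X = 67: dY/dX = 107736, Y = 2406104

Elasticity = 107736 · (67 / 2406104) = 3

Interpretation: for a small percentage change in X, the percentage change in Y is approximately 3.00 times as large.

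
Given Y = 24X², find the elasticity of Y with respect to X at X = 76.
Elasticity = 2

Elasticity = (dY/dX) · (X/Y)

dY/dX = 48·X
At X = 76: dY/dX = 3648, Y = 138624

Elasticity = 3648 · (76 / 138624) = 2

Interpretation: for a small percentage change in X, the percentage change in Y is approximately 2.00 times as large.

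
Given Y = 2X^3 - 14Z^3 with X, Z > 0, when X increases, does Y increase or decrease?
Y increases

Taking the partial derivative:
∂Y/∂X = 6X^2

∂Y/∂X = 6X^2 > 0 (assuming positive values)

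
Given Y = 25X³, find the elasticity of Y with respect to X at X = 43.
Elasticity = 3

Elasticity = (dY/dX) · (X/Y)

dY/dX = 75·X²
At X = 43: dY/dX = 138675, Y = 1987675

Elasticity = 138675 · (43 / 1987675) = 3

Interpretation: for a small percentage change in X, the percentage change in Y is approximately 3.00 times as large.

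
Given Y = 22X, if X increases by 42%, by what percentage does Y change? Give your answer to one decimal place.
42.0%

For Y = 22X:
If X → X(1 + 0.42)
Then Y → Y · (1 + 0.42)^1
     = Y · 1.4200

Percentage change = ((1 + 0.42)^1 − 1) × 100% = 42.0%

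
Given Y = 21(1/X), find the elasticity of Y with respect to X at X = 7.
Elasticity = -1

Elasticity = (dY/dX) · (X/Y)

dY/dX = -21/X²
At X = 7: dY/dX = -3/7, Y = 3

Elasticity = (-3/7) · (7 / 3) = -1

Interpretation: for a small percentage change in X, the percentage change in Y is approximately -1.00 times as large.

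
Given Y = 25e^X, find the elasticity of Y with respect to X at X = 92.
Elasticity = 92

Elasticity = (dY/dX) · (X/Y)

dY/dX = 25·e^X
At X = 92: dY/dX = 25·e^92, Y = 25·e^92

Elasticity = (25·e^92) · (92 / (25·e^92)) = 92

Interpretation: for a small percentage change in X, the percentage change in Y is approximately 92.00 times as large.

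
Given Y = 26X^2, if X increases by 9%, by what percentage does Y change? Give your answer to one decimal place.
18.8%

For Y = 26X^2:
If X → X(1 + 0.09)
Then Y → Y · (1 + 0.09)^2
     = Y · 1.1881

Percentage change = ((1 + 0.09)^2 − 1) × 100% ≈ 18.8%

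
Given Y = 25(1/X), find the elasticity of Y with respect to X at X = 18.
Elasticity = -1

Elasticity = (dY/dX) · (X/Y)

dY/dX = -25/X²
At X = 18: dY/dX = -25/324, Y = 25/18

Elasticity = (-25/324) · (18 / (25/18)) = -1

Interpretation: for a small percentage change in X, the percentage change in Y is approximately -1.00 times as large.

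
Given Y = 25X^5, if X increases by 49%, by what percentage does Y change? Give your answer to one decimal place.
634.4%

For Y = 25X^5:
If X → X(1 + 0.49)
Then Y → Y · (1 + 0.49)^5
     ≈ Y · 7.3440

Percentage change = ((1 + 0.49)^5 − 1) × 100% ≈ 634.4%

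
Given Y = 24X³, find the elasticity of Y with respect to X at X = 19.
Elasticity = 3

Elasticity = (dY/dX) · (X/Y)

dY/dX = 72·X²
At X = 19: dY/dX = 25992, Y = 164616

Elasticity = 25992 · (19 / 164616) = 3

Interpretation: for a small percentage change in X, the percentage change in Y is approximately 3.00 times as large.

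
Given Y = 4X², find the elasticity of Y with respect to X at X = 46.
Elasticity = 2

Elasticity = (dY/dX) · (X/Y)

dY/dX = 8·X
At X = 46: dY/dX = 368, Y = 8464

Elasticity = 368 · (46 / 8464) = 2

Interpretation: for a small percentage change in X, the percentage change in Y is approximately 2.00 times as large.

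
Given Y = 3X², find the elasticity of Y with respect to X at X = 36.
Elasticity = 2

Elasticity = (dY/dX) · (X/Y)

dY/dX = 6·X
At X = 36: dY/dX = 216, Y = 3888

Elasticity = 216 · (36 / 3888) = 2

Interpretation: for a small percentage change in X, the percentage change in Y is approximately 2.00 times as large.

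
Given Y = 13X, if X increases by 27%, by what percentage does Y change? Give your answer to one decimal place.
27.0%

For Y = 13X:
If X → X(1 + 0.27)
Then Y → Y · (1 + 0.27)^1
     = Y · 1.2700

Percentage change = ((1 + 0.27)^1 − 1) × 100% = 27.0%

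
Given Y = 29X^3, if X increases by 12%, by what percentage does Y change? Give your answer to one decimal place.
40.5%

For Y = 29X^3:
If X → X(1 + 0.12)
Then Y → Y · (1 + 0.12)^3
     ≈ Y · 1.4049

Percentage change = ((1 + 0.12)^3 − 1) × 100% ≈ 40.5%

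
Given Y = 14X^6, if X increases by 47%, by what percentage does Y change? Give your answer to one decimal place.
909.0%

For Y = 14X^6:
If X → X(1 + 0.47)
Then Y → Y · (1 + 0.47)^6
     ≈ Y · 10.0903

Percentage change = ((1 + 0.47)^6 − 1) × 100% ≈ 909.0%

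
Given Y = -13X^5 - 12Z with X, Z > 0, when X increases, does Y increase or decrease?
Y decreases

Taking the partial derivative:
∂Y/∂X = -65X^4

∂Y/∂X = -65X^4 < 0 (assuming positive values)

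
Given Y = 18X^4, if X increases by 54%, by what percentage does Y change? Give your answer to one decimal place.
462.4%

For Y = 18X^4:
If X → X(1 + 0.54)
Then Y → Y · (1 + 0.54)^4
     ≈ Y · 5.6245

Percentage change = ((1 + 0.54)^4 − 1) × 100% ≈ 462.4%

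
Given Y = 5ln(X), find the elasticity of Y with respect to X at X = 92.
Elasticity = 1/ln(92) ≈ 0.2212

Elasticity = (dY/dX) · (X/Y)

dY/dX = 5/X
At X = 92: dY/dX = 5/92, Y = 5·ln(92)

Elasticity = (5/92) · (92 / (5·ln(92))) = 1/ln(92) ≈ 0.2212

Interpretation: for a small percentage change in X, the percentage change in Y is approximately 0.22 times as large.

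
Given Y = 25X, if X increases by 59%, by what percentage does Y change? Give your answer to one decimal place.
59.0%

For Y = 25X:
If X → X(1 + 0.59)
Then Y → Y · (1 + 0.59)^1
     = Y · 1.5900

Percentage change = ((1 + 0.59)^1 − 1) × 100% = 59.0%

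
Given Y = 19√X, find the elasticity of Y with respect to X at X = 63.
Elasticity = 1/2

Elasticity = (dY/dX) · (X/Y)

dY/dX = 19/(2·√X)
At X = 63: dY/dX = 19·√7/42, Y = 57·√7

Elasticity = (19·√7/42) · (63 / (57·√7)) = 1/2

Interpretation: for a small percentage change in X, the percentage change in Y is approximately 0.50 times as large.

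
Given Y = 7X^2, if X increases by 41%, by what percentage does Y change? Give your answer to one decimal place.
98.8%

For Y = 7X^2:
If X → X(1 + 0.41)
Then Y → Y · (1 + 0.41)^2
     = Y · 1.9881

Percentage change = ((1 + 0.41)^2 − 1) × 100% ≈ 98.8%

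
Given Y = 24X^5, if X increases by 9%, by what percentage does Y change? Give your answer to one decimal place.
53.9%

For Y = 24X^5:
If X → X(1 + 0.09)
Then Y → Y · (1 + 0.09)^5
     ≈ Y · 1.5386

Percentage change = ((1 + 0.09)^5 − 1) × 100% ≈ 53.9%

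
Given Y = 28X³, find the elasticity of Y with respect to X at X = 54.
Elasticity = 3

Elasticity = (dY/dX) · (X/Y)

dY/dX = 84·X²
At X = 54: dY/dX = 244944, Y = 4408992

Elasticity = 244944 · (54 / 4408992) = 3

Interpretation: for a small percentage change in X, the percentage change in Y is approximately 3.00 times as large.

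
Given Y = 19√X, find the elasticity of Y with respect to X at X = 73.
Elasticity = 1/2

Elasticity = (dY/dX) · (X/Y)

dY/dX = 19/(2·√X)
At X = 73: dY/dX = 19·√73/146, Y = 19·√73

Elasticity = (19·√73/146) · (73 / (19·√73)) = 1/2

Interpretation: for a small percentage change in X, the percentage change in Y is approximately 0.50 times as large.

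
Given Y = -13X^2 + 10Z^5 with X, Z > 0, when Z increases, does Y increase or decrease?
Y increases

Taking the partial derivative:
∂Y/∂Z = 50Z^4

∂Y/∂Z = 50Z^4 > 0 (assuming positive values)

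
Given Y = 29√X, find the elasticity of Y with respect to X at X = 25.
Elasticity = 1/2

Elasticity = (dY/dX) · (X/Y)

dY/dX = 29/(2·√X)
At X = 25: dY/dX = 29/10, Y = 145

Elasticity = (29/10) · (25 / 145) = 1/2

Interpretation: for a small percentage change in X, the percentage change in Y is approximately 0.50 times as large.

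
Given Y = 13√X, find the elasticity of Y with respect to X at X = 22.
Elasticity = 1/2

Elasticity = (dY/dX) · (X/Y)

dY/dX = 13/(2·√X)
At X = 22: dY/dX = 13·√22/44, Y = 13·√22

Elasticity = (13·√22/44) · (22 / (13·√22)) = 1/2

Interpretation: for a small percentage change in X, the percentage change in Y is approximately 0.50 times as large.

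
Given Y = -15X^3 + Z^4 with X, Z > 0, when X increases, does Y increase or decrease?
Y decreases

Taking the partial derivative:
∂Y/∂X = -45X^2

∂Y/∂X = -45X^2 < 0 (assuming positive values)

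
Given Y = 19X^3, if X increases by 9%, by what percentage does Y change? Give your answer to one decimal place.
29.5%

For Y = 19X^3:
If X → X(1 + 0.09)
Then Y → Y · (1 + 0.09)^3
     ≈ Y · 1.2950

Percentage change = ((1 + 0.09)^3 − 1) × 100% ≈ 29.5%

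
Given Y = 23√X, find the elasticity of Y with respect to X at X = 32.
Elasticity = 1/2

Elasticity = (dY/dX) · (X/Y)

dY/dX = 23/(2·√X)
At X = 32: dY/dX = 23·√2/16, Y = 92·√2

Elasticity = (23·√2/16) · (32 / (92·√2)) = 1/2

Interpretation: for a small percentage change in X, the percentage change in Y is approximately 0.50 times as large.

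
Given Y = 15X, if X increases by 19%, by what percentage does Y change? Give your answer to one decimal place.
19.0%

For Y = 15X:
If X → X(1 + 0.19)
Then Y → Y · (1 + 0.19)^1
     = Y · 1.1900

Percentage change = ((1 + 0.19)^1 − 1) × 100% = 19.0%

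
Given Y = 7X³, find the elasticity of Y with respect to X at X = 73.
Elasticity = 3

Elasticity = (dY/dX) · (X/Y)

dY/dX = 21·X²
At X = 73: dY/dX = 111909, Y = 2723119

Elasticity = 111909 · (73 / 2723119) = 3

Interpretation: for a small percentage change in X, the percentage change in Y is approximately 3.00 times as large.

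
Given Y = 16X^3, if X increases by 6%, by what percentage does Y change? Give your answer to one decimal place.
19.1%

For Y = 16X^3:
If X → X(1 + 0.06)
Then Y → Y · (1 + 0.06)^3
     ≈ Y · 1.1910

Percentage change = ((1 + 0.06)^3 − 1) × 100% ≈ 19.1%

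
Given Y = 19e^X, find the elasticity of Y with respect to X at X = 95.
Elasticity = 95

Elasticity = (dY/dX) · (X/Y)

dY/dX = 19·e^X
At X = 95: dY/dX = 19·e^95, Y = 19·e^95

Elasticity = (19·e^95) · (95 / (19·e^95)) = 95

Interpretation: for a small percentage change in X, the percentage change in Y is approximately 95.00 times as large.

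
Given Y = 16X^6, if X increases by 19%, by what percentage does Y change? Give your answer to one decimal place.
184.0%

For Y = 16X^6:
If X → X(1 + 0.19)
Then Y → Y · (1 + 0.19)^6
     ≈ Y · 2.8398

Percentage change = ((1 + 0.19)^6 − 1) × 100% ≈ 184.0%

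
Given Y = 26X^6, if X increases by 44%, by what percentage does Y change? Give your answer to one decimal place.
791.6%

For Y = 26X^6:
If X → X(1 + 0.44)
Then Y → Y · (1 + 0.44)^6
     ≈ Y · 8.9161

Percentage change = ((1 + 0.44)^6 − 1) × 100% ≈ 791.6%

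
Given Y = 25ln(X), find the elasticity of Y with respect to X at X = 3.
Elasticity = 1/ln(3) ≈ 0.9102

Elasticity = (dY/dX) · (X/Y)

dY/dX = 25/X
At X = 3: dY/dX = 25/3, Y = 25·ln(3)

Elasticity = (25/3) · (3 / (25·ln(3))) = 1/ln(3) ≈ 0.9102

Interpretation: for a small percentage change in X, the percentage change in Y is approximately 0.91 times as large.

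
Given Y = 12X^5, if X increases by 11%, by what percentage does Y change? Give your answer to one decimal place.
68.5%

For Y = 12X^5:
If X → X(1 + 0.11)
Then Y → Y · (1 + 0.11)^5
     ≈ Y · 1.6851

Percentage change = ((1 + 0.11)^5 − 1) × 100% ≈ 68.5%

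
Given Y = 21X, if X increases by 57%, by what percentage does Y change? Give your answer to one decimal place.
57.0%

For Y = 21X:
If X → X(1 + 0.57)
Then Y → Y · (1 + 0.57)^1
     = Y · 1.5700

Percentage change = ((1 + 0.57)^1 − 1) × 100% = 57.0%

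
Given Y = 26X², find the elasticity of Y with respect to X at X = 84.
Elasticity = 2

Elasticity = (dY/dX) · (X/Y)

dY/dX = 52·X
At X = 84: dY/dX = 4368, Y = 183456

Elasticity = 4368 · (84 / 183456) = 2

Interpretation: for a small percentage change in X, the percentage change in Y is approximately 2.00 times as large.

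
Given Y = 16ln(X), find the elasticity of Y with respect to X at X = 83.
Elasticity = 1/ln(83) ≈ 0.2263

Elasticity = (dY/dX) · (X/Y)

dY/dX = 16/X
At X = 83: dY/dX = 16/83, Y = 16·ln(83)

Elasticity = (16/83) · (83 / (16·ln(83))) = 1/ln(83) ≈ 0.2263

Interpretation: for a small percentage change in X, the percentage change in Y is approximately 0.23 times as large.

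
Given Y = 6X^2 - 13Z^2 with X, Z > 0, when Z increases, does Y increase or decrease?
Y decreases

Taking the partial derivative:
∂Y/∂Z = -26Z

∂Y/∂Z = -26Z < 0 (assuming positive values)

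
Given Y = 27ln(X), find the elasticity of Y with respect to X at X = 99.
Elasticity = 1/ln(99) ≈ 0.2176

Elasticity = (dY/dX) · (X/Y)

dY/dX = 27/X
At X = 99: dY/dX = 3/11, Y = 27·ln(99)

Elasticity = (3/11) · (99 / (27·ln(99))) = 1/ln(99) ≈ 0.2176

Interpretation: for a small percentage change in X, the percentage change in Y is approximately 0.22 times as large.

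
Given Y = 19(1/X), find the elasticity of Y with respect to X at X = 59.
Elasticity = -1

Elasticity = (dY/dX) · (X/Y)

dY/dX = -19/X²
At X = 59: dY/dX = -19/3481, Y = 19/59

Elasticity = (-19/3481) · (59 / (19/59)) = -1

Interpretation: for a small percentage change in X, the percentage change in Y is approximately -1.00 times as large.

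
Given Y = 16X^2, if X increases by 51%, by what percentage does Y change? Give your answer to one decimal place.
128.0%

For Y = 16X^2:
If X → X(1 + 0.51)
Then Y → Y · (1 + 0.51)^2
     = Y · 2.2801

Percentage change = ((1 + 0.51)^2 − 1) × 100% ≈ 128.0%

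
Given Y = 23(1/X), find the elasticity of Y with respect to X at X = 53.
Elasticity = -1

Elasticity = (dY/dX) · (X/Y)

dY/dX = -23/X²
At X = 53: dY/dX = -23/2809, Y = 23/53

Elasticity = (-23/2809) · (53 / (23/53)) = -1

Interpretation: for a small percentage change in X, the percentage change in Y is approximately -1.00 times as large.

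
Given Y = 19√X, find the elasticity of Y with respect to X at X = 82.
Elasticity = 1/2

Elasticity = (dY/dX) · (X/Y)

dY/dX = 19/(2·√X)
At X = 82: dY/dX = 19·√82/164, Y = 19·√82

Elasticity = (19·√82/164) · (82 / (19·√82)) = 1/2

Interpretation: for a small percentage change in X, the percentage change in Y is approximately 0.50 times as large.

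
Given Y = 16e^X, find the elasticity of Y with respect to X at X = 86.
Elasticity = 86

Elasticity = (dY/dX) · (X/Y)

dY/dX = 16·e^X
At X = 86: dY/dX = 16·e^86, Y = 16·e^86

Elasticity = (16·e^86) · (86 / (16·e^86)) = 86

Interpretation: for a small percentage change in X, the percentage change in Y is approximately 86.00 times as large.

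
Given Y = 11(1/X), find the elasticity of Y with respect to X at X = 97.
Elasticity = -1

Elasticity = (dY/dX) · (X/Y)

dY/dX = -11/X²
At X = 97: dY/dX = -11/9409, Y = 11/97

Elasticity = (-11/9409) · (97 / (11/97)) = -1

Interpretation: for a small percentage change in X, the percentage change in Y is approximately -1.00 times as large.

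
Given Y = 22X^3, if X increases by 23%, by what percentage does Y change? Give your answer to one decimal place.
86.1%

For Y = 22X^3:
If X → X(1 + 0.23)
Then Y → Y · (1 + 0.23)^3
     ≈ Y · 1.8609

Percentage change = ((1 + 0.23)^3 − 1) × 100% ≈ 86.1%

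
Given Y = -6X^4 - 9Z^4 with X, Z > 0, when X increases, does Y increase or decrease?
Y decreases

Taking the partial derivative:
∂Y/∂X = -24X^3

∂Y/∂X = -24X^3 < 0 (assuming positive values)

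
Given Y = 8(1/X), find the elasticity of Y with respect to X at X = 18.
Elasticity = -1

Elasticity = (dY/dX) · (X/Y)

dY/dX = -8/X²
At X = 18: dY/dX = -2/81, Y = 4/9

Elasticity = (-2/81) · (18 / (4/9)) = -1

Interpretation: for a small percentage change in X, the percentage change in Y is approximately -1.00 times as large.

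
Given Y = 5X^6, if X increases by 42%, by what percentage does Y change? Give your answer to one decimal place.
719.8%

For Y = 5X^6:
If X → X(1 + 0.42)
Then Y → Y · (1 + 0.42)^6
     ≈ Y · 8.1984

Percentage change = ((1 + 0.42)^6 − 1) × 100% ≈ 719.8%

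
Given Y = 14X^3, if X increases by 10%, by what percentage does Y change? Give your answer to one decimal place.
33.1%

For Y = 14X^3:
If X → X(1 + 0.1)
Then Y → Y · (1 + 0.1)^3
     = Y · 1.3310

Percentage change = ((1 + 0.1)^3 − 1) × 100% = 33.1%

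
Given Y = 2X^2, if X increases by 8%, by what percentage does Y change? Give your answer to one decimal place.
16.6%

For Y = 2X^2:
If X → X(1 + 0.08)
Then Y → Y · (1 + 0.08)^2
     = Y · 1.1664

Percentage change = ((1 + 0.08)^2 − 1) × 100% ≈ 16.6%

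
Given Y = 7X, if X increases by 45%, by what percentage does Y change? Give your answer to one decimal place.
45.0%

For Y = 7X:
If X → X(1 + 0.45)
Then Y → Y · (1 + 0.45)^1
     = Y · 1.4500

Percentage change = ((1 + 0.45)^1 − 1) × 100% = 45.0%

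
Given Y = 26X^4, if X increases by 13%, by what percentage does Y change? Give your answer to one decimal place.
63.0%

For Y = 26X^4:
If X → X(1 + 0.13)
Then Y → Y · (1 + 0.13)^4
     ≈ Y · 1.6305

Percentage change = ((1 + 0.13)^4 − 1) × 100% ≈ 63.0%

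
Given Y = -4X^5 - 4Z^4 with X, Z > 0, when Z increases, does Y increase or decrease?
Y decreases

Taking the partial derivative:
∂Y/∂Z = -16Z^3

∂Y/∂Z = -16Z^3 < 0 (assuming positive values)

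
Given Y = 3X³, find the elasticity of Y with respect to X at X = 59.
Elasticity = 3

Elasticity = (dY/dX) · (X/Y)

dY/dX = 9·X²
At X = 59: dY/dX = 31329, Y = 616137

Elasticity = 31329 · (59 / 616137) = 3

Interpretation: for a small percentage change in X, the percentage change in Y is approximately 3.00 times as large.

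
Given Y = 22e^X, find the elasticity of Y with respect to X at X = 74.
Elasticity = 74

Elasticity = (dY/dX) · (X/Y)

dY/dX = 22·e^X
At X = 74: dY/dX = 22·e^74, Y = 22·e^74

Elasticity = (22·e^74) · (74 / (22·e^74)) = 74

Interpretation: for a small percentage change in X, the percentage change in Y is approximately 74.00 times as large.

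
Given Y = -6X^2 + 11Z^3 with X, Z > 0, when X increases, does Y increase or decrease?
Y decreases

Taking the partial derivative:
∂Y/∂X = -12X

∂Y/∂X = -12X < 0 (assuming positive values)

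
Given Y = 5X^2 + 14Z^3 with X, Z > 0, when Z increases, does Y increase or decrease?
Y increases

Taking the partial derivative:
∂Y/∂Z = 42Z^2

∂Y/∂Z = 42Z^2 > 0 (assuming positive values)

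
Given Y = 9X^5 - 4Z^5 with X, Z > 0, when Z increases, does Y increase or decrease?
Y decreases

Taking the partial derivative:
∂Y/∂Z = -20Z^4

∂Y/∂Z = -20Z^4 < 0 (assuming positive values)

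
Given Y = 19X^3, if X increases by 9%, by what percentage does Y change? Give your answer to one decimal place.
29.5%

For Y = 19X^3:
If X → X(1 + 0.09)
Then Y → Y · (1 + 0.09)^3
     ≈ Y · 1.2950

Percentage change = ((1 + 0.09)^3 − 1) × 100% ≈ 29.5%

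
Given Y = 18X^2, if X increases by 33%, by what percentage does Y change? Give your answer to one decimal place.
76.9%

For Y = 18X^2:
If X → X(1 + 0.33)
Then Y → Y · (1 + 0.33)^2
     = Y · 1.7689

Percentage change = ((1 + 0.33)^2 − 1) × 100% ≈ 76.9%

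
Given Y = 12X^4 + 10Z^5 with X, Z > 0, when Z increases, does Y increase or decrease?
Y increases

Taking the partial derivative:
∂Y/∂Z = 50Z^4

∂Y/∂Z = 50Z^4 > 0 (assuming positive values)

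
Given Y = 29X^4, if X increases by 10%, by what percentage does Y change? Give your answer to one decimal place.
46.4%

For Y = 29X^4:
If X → X(1 + 0.1)
Then Y → Y · (1 + 0.1)^4
     = Y · 1.4641

Percentage change = ((1 + 0.1)^4 − 1) × 100% ≈ 46.4%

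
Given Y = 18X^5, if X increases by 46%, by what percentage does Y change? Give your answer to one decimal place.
563.4%

For Y = 18X^5:
If X → X(1 + 0.46)
Then Y → Y · (1 + 0.46)^5
     ≈ Y · 6.6338

Percentage change = ((1 + 0.46)^5 − 1) × 100% ≈ 563.4%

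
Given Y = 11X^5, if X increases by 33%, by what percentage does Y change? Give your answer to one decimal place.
316.2%

For Y = 11X^5:
If X → X(1 + 0.33)
Then Y → Y · (1 + 0.33)^5
     ≈ Y · 4.1616

Percentage change = ((1 + 0.33)^5 − 1) × 100% ≈ 316.2%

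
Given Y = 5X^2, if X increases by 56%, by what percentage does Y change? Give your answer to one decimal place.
143.4%

For Y = 5X^2:
If X → X(1 + 0.56)
Then Y → Y · (1 + 0.56)^2
     = Y · 2.4336

Percentage change = ((1 + 0.56)^2 − 1) × 100% ≈ 143.4%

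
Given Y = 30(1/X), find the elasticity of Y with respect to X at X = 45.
Elasticity = -1

Elasticity = (dY/dX) · (X/Y)

dY/dX = -30/X²
At X = 45: dY/dX = -2/135, Y = 2/3

Elasticity = (-2/135) · (45 / (2/3)) = -1

Interpretation: for a small percentage change in X, the percentage change in Y is approximately -1.00 times as large.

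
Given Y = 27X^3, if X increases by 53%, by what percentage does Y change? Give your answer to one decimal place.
258.2%

For Y = 27X^3:
If X → X(1 + 0.53)
Then Y → Y · (1 + 0.53)^3
     ≈ Y · 3.5816

Percentage change = ((1 + 0.53)^3 − 1) × 100% ≈ 258.2%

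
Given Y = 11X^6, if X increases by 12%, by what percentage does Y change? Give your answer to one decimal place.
97.4%

For Y = 11X^6:
If X → X(1 + 0.12)
Then Y → Y · (1 + 0.12)^6
     ≈ Y · 1.9738

Percentage change = ((1 + 0.12)^6 − 1) × 100% ≈ 97.4%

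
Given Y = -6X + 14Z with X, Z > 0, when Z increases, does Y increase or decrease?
Y increases

Taking the partial derivative:
∂Y/∂Z = 14

∂Y/∂Z = 14 > 0 (assuming positive values)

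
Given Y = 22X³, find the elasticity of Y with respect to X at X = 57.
Elasticity = 3

Elasticity = (dY/dX) · (X/Y)

dY/dX = 66·X²
At X = 57: dY/dX = 214434, Y = 4074246

Elasticity = 214434 · (57 / 4074246) = 3

Interpretation: for a small percentage change in X, the percentage change in Y is approximately 3.00 times as large.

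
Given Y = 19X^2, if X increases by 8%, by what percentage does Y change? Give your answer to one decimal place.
16.6%

For Y = 19X^2:
If X → X(1 + 0.08)
Then Y → Y · (1 + 0.08)^2
     = Y · 1.1664

Percentage change = ((1 + 0.08)^2 − 1) × 100% ≈ 16.6%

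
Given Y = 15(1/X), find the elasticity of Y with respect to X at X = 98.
Elasticity = -1

Elasticity = (dY/dX) · (X/Y)

dY/dX = -15/X²
At X = 98: dY/dX = -15/9604, Y = 15/98

Elasticity = (-15/9604) · (98 / (15/98)) = -1

Interpretation: for a small percentage change in X, the percentage change in Y is approximately -1.00 times as large.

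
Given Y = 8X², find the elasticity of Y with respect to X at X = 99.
Elasticity = 2

Elasticity = (dY/dX) · (X/Y)

dY/dX = 16·X
At X = 99: dY/dX = 1584, Y = 78408

Elasticity = 1584 · (99 / 78408) = 2

Interpretation: for a small percentage change in X, the percentage change in Y is approximately 2.00 times as large.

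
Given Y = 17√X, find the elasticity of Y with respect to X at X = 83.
Elasticity = 1/2

Elasticity = (dY/dX) · (X/Y)

dY/dX = 17/(2·√X)
At X = 83: dY/dX = 17·√83/166, Y = 17·√83

Elasticity = (17·√83/166) · (83 / (17·√83)) = 1/2

Interpretation: for a small percentage change in X, the percentage change in Y is approximately 0.50 times as large.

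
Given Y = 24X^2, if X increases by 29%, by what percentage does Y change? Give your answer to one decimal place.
66.4%

For Y = 24X^2:
If X → X(1 + 0.29)
Then Y → Y · (1 + 0.29)^2
     = Y · 1.6641

Percentage change = ((1 + 0.29)^2 − 1) × 100% ≈ 66.4%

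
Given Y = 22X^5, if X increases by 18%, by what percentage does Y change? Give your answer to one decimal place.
128.8%

For Y = 22X^5:
If X → X(1 + 0.18)
Then Y → Y · (1 + 0.18)^5
     ≈ Y · 2.2878

Percentage change = ((1 + 0.18)^5 − 1) × 100% ≈ 128.8%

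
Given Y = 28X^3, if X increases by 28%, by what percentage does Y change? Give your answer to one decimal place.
109.7%

For Y = 28X^3:
If X → X(1 + 0.28)
Then Y → Y · (1 + 0.28)^3
     ≈ Y · 2.0972

Percentage change = ((1 + 0.28)^3 − 1) × 100% ≈ 109.7%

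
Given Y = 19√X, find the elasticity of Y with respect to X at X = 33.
Elasticity = 1/2

Elasticity = (dY/dX) · (X/Y)

dY/dX = 19/(2·√X)
At X = 33: dY/dX = 19·√33/66, Y = 19·√33

Elasticity = (19·√33/66) · (33 / (19·√33)) = 1/2

Interpretation: for a small percentage change in X, the percentage change in Y is approximately 0.50 times as large.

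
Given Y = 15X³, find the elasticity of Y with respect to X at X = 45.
Elasticity = 3

Elasticity = (dY/dX) · (X/Y)

dY/dX = 45·X²
At X = 45: dY/dX = 91125, Y = 1366875

Elasticity = 91125 · (45 / 1366875) = 3

Interpretation: for a small percentage change in X, the percentage change in Y is approximately 3.00 times as large.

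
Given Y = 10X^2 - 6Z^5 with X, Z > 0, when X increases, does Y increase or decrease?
Y increases

Taking the partial derivative:
∂Y/∂X = 20X

∂Y/∂X = 20X > 0 (assuming positive values)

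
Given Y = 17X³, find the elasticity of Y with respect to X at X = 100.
Elasticity = 3

Elasticity = (dY/dX) · (X/Y)

dY/dX = 51·X²
At X = 100: dY/dX = 510000, Y = 17000000

Elasticity = 510000 · (100 / 17000000) = 3

Interpretation: for a small percentage change in X, the percentage change in Y is approximately 3.00 times as large.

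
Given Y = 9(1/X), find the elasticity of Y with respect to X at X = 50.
Elasticity = -1

Elasticity = (dY/dX) · (X/Y)

dY/dX = -9/X²
At X = 50: dY/dX = -9/2500, Y = 9/50

Elasticity = (-9/2500) · (50 / (9/50)) = -1

Interpretation: for a small percentage change in X, the percentage change in Y is approximately -1.00 times as large.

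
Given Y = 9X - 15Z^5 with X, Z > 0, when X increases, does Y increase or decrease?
Y increases

Taking the partial derivative:
∂Y/∂X = 9

∂Y/∂X = 9 > 0 (assuming positive values)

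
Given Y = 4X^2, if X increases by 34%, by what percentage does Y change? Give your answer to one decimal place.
79.6%

For Y = 4X^2:
If X → X(1 + 0.34)
Then Y → Y · (1 + 0.34)^2
     = Y · 1.7956

Percentage change = ((1 + 0.34)^2 − 1) × 100% ≈ 79.6%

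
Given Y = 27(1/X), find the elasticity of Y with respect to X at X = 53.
Elasticity = -1

Elasticity = (dY/dX) · (X/Y)

dY/dX = -27/X²
At X = 53: dY/dX = -27/2809, Y = 27/53

Elasticity = (-27/2809) · (53 / (27/53)) = -1

Interpretation: for a small percentage change in X, the percentage change in Y is approximately -1.00 times as large.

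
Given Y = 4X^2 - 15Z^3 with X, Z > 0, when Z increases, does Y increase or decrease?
Y decreases

Taking the partial derivative:
∂Y/∂Z = -45Z^2

∂Y/∂Z = -45Z^2 < 0 (assuming positive values)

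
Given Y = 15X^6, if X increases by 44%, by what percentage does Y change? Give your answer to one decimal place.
791.6%

For Y = 15X^6:
If X → X(1 + 0.44)
Then Y → Y · (1 + 0.44)^6
     ≈ Y · 8.9161

Percentage change = ((1 + 0.44)^6 − 1) × 100% ≈ 791.6%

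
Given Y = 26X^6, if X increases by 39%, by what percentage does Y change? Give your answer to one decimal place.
621.3%

For Y = 26X^6:
If X → X(1 + 0.39)
Then Y → Y · (1 + 0.39)^6
     ≈ Y · 7.2125

Percentage change = ((1 + 0.39)^6 − 1) × 100% ≈ 621.3%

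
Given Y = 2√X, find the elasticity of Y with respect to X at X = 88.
Elasticity = 1/2

Elasticity = (dY/dX) · (X/Y)

dY/dX = 1/√X
At X = 88: dY/dX = √22/44, Y = 4·√22

Elasticity = (√22/44) · (88 / (4·√22)) = 1/2

Interpretation: for a small percentage change in X, the percentage change in Y is approximately 0.50 times as large.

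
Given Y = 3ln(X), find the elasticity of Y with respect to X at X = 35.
Elasticity = 1/ln(35) ≈ 0.2813

Elasticity = (dY/dX) · (X/Y)

dY/dX = 3/X
At X = 35: dY/dX = 3/35, Y = 3·ln(35)

Elasticity = (3/35) · (35 / (3·ln(35))) = 1/ln(35) ≈ 0.2813

Interpretation: for a small percentage change in X, the percentage change in Y is approximately 0.28 times as large.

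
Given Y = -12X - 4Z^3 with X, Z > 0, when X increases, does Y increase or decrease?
Y decreases

Taking the partial derivative:
∂Y/∂X = -12

∂Y/∂X = -12 < 0 (assuming positive values)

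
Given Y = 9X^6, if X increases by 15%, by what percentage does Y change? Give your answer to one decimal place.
131.3%

For Y = 9X^6:
If X → X(1 + 0.15)
Then Y → Y · (1 + 0.15)^6
     ≈ Y · 2.3131

Percentage change = ((1 + 0.15)^6 − 1) × 100% ≈ 131.3%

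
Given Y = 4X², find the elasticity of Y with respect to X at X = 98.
Elasticity = 2

Elasticity = (dY/dX) · (X/Y)

dY/dX = 8·X
At X = 98: dY/dX = 784, Y = 38416

Elasticity = 784 · (98 / 38416) = 2

Interpretation: for a small percentage change in X, the percentage change in Y is approximately 2.00 times as large.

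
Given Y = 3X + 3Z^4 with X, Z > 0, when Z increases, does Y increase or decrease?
Y increases

Taking the partial derivative:
∂Y/∂Z = 12Z^3

∂Y/∂Z = 12Z^3 > 0 (assuming positive values)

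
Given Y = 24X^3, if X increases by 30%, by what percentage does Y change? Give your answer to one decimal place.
119.7%

For Y = 24X^3:
If X → X(1 + 0.3)
Then Y → Y · (1 + 0.3)^3
     = Y · 2.1970

Percentage change = ((1 + 0.3)^3 − 1) × 100% = 119.7%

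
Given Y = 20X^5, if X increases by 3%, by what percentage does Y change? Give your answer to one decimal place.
15.9%

For Y = 20X^5:
If X → X(1 + 0.03)
Then Y → Y · (1 + 0.03)^5
     ≈ Y · 1.1593

Percentage change = ((1 + 0.03)^5 − 1) × 100% ≈ 15.9%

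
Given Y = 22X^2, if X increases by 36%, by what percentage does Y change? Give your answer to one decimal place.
85.0%

For Y = 22X^2:
If X → X(1 + 0.36)
Then Y → Y · (1 + 0.36)^2
     = Y · 1.8496

Percentage change = ((1 + 0.36)^2 − 1) × 100% ≈ 85.0%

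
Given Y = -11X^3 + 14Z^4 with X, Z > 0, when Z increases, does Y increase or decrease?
Y increases

Taking the partial derivative:
∂Y/∂Z = 56Z^3

∂Y/∂Z = 56Z^3 > 0 (assuming positive values)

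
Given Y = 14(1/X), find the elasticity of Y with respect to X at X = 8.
Elasticity = -1

Elasticity = (dY/dX) · (X/Y)

dY/dX = -14/X²
At X = 8: dY/dX = -7/32, Y = 7/4

Elasticity = (-7/32) · (8 / (7/4)) = -1

Interpretation: for a small percentage change in X, the percentage change in Y is approximately -1.00 times as large.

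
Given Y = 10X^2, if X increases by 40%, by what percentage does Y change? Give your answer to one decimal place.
96.0%

For Y = 10X^2:
If X → X(1 + 0.4)
Then Y → Y · (1 + 0.4)^2
     = Y · 1.9600

Percentage change = ((1 + 0.4)^2 − 1) × 100% = 96.0%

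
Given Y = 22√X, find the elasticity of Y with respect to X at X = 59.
Elasticity = 1/2

Elasticity = (dY/dX) · (X/Y)

dY/dX = 11/√X
At X = 59: dY/dX = 11·√59/59, Y = 22·√59

Elasticity = (11·√59/59) · (59 / (22·√59)) = 1/2

Interpretation: for a small percentage change in X, the percentage change in Y is approximately 0.50 times as large.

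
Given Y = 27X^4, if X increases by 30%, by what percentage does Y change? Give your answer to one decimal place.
185.6%

For Y = 27X^4:
If X → X(1 + 0.3)
Then Y → Y · (1 + 0.3)^4
     = Y · 2.8561

Percentage change = ((1 + 0.3)^4 − 1) × 100% ≈ 185.6%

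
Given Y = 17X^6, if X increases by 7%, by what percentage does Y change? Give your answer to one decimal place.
50.1%

For Y = 17X^6:
If X → X(1 + 0.07)
Then Y → Y · (1 + 0.07)^6
     ≈ Y · 1.5007

Percentage change = ((1 + 0.07)^6 − 1) × 100% ≈ 50.1%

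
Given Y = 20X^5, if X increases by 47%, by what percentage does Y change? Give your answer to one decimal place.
586.4%

For Y = 20X^5:
If X → X(1 + 0.47)
Then Y → Y · (1 + 0.47)^5
     ≈ Y · 6.8641

Percentage change = ((1 + 0.47)^5 − 1) × 100% ≈ 586.4%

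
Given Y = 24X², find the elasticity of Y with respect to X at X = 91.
Elasticity = 2

Elasticity = (dY/dX) · (X/Y)

dY/dX = 48·X
At X = 91: dY/dX = 4368, Y = 198744

Elasticity = 4368 · (91 / 198744) = 2

Interpretation: for a small percentage change in X, the percentage change in Y is approximately 2.00 times as large.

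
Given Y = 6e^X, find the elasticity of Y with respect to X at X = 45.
Elasticity = 45

Elasticity = (dY/dX) · (X/Y)

dY/dX = 6·e^X
At X = 45: dY/dX = 6·e^45, Y = 6·e^45

Elasticity = (6·e^45) · (45 / (6·e^45)) = 45

Interpretation: for a small percentage change in X, the percentage change in Y is approximately 45.00 times as large.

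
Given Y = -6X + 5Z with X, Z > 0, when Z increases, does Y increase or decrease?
Y increases

Taking the partial derivative:
∂Y/∂Z = 5

∂Y/∂Z = 5 > 0 (assuming positive values)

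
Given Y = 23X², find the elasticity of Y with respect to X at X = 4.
Elasticity = 2

Elasticity = (dY/dX) · (X/Y)

dY/dX = 46·X
At X = 4: dY/dX = 184, Y = 368

Elasticity = 184 · (4 / 368) = 2

Interpretation: for a small percentage change in X, the percentage change in Y is approximately 2.00 times as large.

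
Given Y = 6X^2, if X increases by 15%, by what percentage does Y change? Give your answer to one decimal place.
32.3%

For Y = 6X^2:
If X → X(1 + 0.15)
Then Y → Y · (1 + 0.15)^2
     = Y · 1.3225

Percentage change = ((1 + 0.15)^2 − 1) × 100% ≈ 32.3%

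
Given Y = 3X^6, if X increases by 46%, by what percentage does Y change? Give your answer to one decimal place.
868.5%

For Y = 3X^6:
If X → X(1 + 0.46)
Then Y → Y · (1 + 0.46)^6
     ≈ Y · 9.6854

Percentage change = ((1 + 0.46)^6 − 1) × 100% ≈ 868.5%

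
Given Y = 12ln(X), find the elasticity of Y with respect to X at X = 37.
Elasticity = 1/ln(37) ≈ 0.2769

Elasticity = (dY/dX) · (X/Y)

dY/dX = 12/X
At X = 37: dY/dX = 12/37, Y = 12·ln(37)

Elasticity = (12/37) · (37 / (12·ln(37))) = 1/ln(37) ≈ 0.2769

Interpretation: for a small percentage change in X, the percentage change in Y is approximately 0.28 times as large.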